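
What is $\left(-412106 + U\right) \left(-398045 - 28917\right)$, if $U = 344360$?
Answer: $28924967652$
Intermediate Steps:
$\left(-412106 + U\right) \left(-398045 - 28917\right) = \left(-412106 + 344360\right) \left(-398045 - 28917\right) = \left(-67746\right) \left(-426962\right) = 28924967652$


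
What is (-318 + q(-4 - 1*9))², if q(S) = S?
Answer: 109561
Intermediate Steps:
(-318 + q(-4 - 1*9))² = (-318 + (-4 - 1*9))² = (-318 + (-4 - 9))² = (-318 - 13)² = (-331)² = 109561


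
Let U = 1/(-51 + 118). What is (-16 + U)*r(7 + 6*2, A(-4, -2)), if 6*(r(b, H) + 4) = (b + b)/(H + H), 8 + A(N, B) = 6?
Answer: 357/4 ≈ 89.250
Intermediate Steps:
A(N, B) = -2 (A(N, B) = -8 + 6 = -2)
U = 1/67 ≈ 0.014925
r(b, H) = -4 + b/(6*H) (r(b, H) = -4 + ((b + b)/(H + H))/6 = -4 + ((2*b)/((2*H)))/6 = -4 + ((2*b)*(1/(2*H)))/6 = -4 + (b/H)/6 = -4 + b/(6*H))
(-16 + U)*r(7 + 6*2, A(-4, -2)) = (-16 + 1/67)*(-4 + (⅙)*(7 + 6*2)/(-2)) = -1071*(-4 + (⅙)*(7 + 12)*(-½))/67 = -1071*(-4 + (⅙)*19*(-½))/67 = -1071*(-4 - 19/12)/67 = -1071/67*(-67/12) = 357/4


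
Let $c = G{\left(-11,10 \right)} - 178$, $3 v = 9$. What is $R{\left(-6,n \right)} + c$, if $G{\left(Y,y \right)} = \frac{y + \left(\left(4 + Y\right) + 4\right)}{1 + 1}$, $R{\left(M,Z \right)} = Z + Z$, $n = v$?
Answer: $- \frac{337}{2} \approx -168.5$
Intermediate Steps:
$v = 3$ ($v = \frac{1}{3} \cdot 9 = 3$)
$n = 3$
$R{\left(M,Z \right)} = 2 Z$
$G{\left(Y,y \right)} = 4 + \frac{Y}{2} + \frac{y}{2}$ ($G{\left(Y,y \right)} = \frac{y + \left(8 + Y\right)}{2} = \left(8 + Y + y\right) \frac{1}{2} = 4 + \frac{Y}{2} + \frac{y}{2}$)
$c = - \frac{349}{2}$ ($c = \left(4 + \frac{1}{2} \left(-11\right) + \frac{1}{2} \cdot 10\right) - 178 = \left(4 - \frac{11}{2} + 5\right) - 178 = \frac{7}{2} - 178 = - \frac{349}{2} \approx -174.5$)
$R{\left(-6,n \right)} + c = 2 \cdot 3 - \frac{349}{2} = 6 - \frac{349}{2} = - \frac{337}{2}$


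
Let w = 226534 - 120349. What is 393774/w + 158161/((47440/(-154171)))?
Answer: -34522390932809/67165552 ≈ -5.1399e+5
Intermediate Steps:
w = 106185
393774/w + 158161/((47440/(-154171))) = 393774/106185 + 158161/((47440/(-154171))) = 393774*(1/106185) + 158161/((47440*(-1/154171))) = 131258/35395 + 158161/(-47440/154171) = 131258/35395 + 158161*(-154171/47440) = 131258/35395 - 24383839531/47440 = -34522390932809/67165552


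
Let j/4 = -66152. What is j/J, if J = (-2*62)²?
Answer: -16538/961 ≈ -17.209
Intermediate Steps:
j = -264608 (j = 4*(-66152) = -264608)
J = 15376 (J = (-124)² = 15376)
j/J = -264608/15376 = -264608*1/15376 = -16538/961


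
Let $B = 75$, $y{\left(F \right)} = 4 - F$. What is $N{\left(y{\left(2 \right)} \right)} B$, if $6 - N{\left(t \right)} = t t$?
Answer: $150$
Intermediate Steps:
$N{\left(t \right)} = 6 - t^{2}$ ($N{\left(t \right)} = 6 - t t = 6 - t^{2}$)
$N{\left(y{\left(2 \right)} \right)} B = \left(6 - \left(4 - 2\right)^{2}\right) 75 = \left(6 - 2^{2}\right) 75 = \left(6 - 4\right) 75 = 2 \cdot 75 = 150$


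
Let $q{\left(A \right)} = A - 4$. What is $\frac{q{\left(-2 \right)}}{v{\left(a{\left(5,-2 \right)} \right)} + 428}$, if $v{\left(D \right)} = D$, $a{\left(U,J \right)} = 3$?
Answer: $- \frac{6}{431} \approx -0.013921$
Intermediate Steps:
$q{\left(A \right)} = -4 + A$ ($q{\left(A \right)} = A - 4 = -4 + A$)
$\frac{q{\left(-2 \right)}}{v{\left(a{\left(5,-2 \right)} \right)} + 428} = \frac{-4 - 2}{3 + 428} = \frac{1}{431} \left(-6\right) = - \frac{6}{431}$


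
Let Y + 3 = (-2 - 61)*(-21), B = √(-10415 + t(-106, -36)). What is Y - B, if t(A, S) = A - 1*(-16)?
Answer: 1320 - I*√10505 ≈ 1320.0 - 102.49*I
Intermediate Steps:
t(A, S) = 16 + A (t(A, S) = A + 16 = 16 + A)
B = I*√10505 (B = √(-10415 + (16 - 106)) = √(-10415 - 90) = √(-10505) = I*√10505 ≈ 102.49*I)
Y = 1320 (Y = -3 + (-2 - 61)*(-21) = -3 - 63*(-21) = -3 + 1323 = 1320)
Y - B = 1320 - I*√10505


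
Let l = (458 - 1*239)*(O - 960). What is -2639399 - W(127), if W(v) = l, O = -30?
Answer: -2422589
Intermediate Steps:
l = -216810 (l = (458 - 1*239)*(-30 - 960) = (458 - 239)*(-990) = 219*(-990) = -216810)
W(v) = -216810
-2639399 - W(127) = -2639399 - 1*(-216810) = -2639399 + 216810 = -2422589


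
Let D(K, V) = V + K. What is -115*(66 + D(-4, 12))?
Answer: -8510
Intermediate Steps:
D(K, V) = K + V
-115*(66 + D(-4, 12)) = -115*(66 + (-4 + 12)) = -115*(66 + 8) = -115*74 = -8510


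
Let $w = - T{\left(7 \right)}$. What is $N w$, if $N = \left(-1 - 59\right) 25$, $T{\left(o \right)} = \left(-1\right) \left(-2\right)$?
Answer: $3000$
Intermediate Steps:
$T{\left(o \right)} = 2$
$w = -2$ ($w = \left(-1\right) 2 = -2$)
$N = -1500$ ($N = \left(-60\right) 25 = -1500$)
$N w = \left(-1500\right) \left(-2\right) = 3000$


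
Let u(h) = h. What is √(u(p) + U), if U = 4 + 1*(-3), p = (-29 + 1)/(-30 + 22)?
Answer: 3*√2/2 ≈ 2.1213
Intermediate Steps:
p = 7/2 (p = -28/(-8) = -28*(-⅛) = 7/2 ≈ 3.5000)
U = 1 (U = 4 - 3 = 1)
√(u(p) + U) = √(7/2 + 1) = √(9/2) = 3*√2/2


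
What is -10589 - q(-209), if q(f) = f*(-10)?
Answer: -12679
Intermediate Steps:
q(f) = -10*f
-10589 - q(-209) = -10589 - (-10)*(-209) = -10589 - 1*2090 = -10589 - 2090 = -12679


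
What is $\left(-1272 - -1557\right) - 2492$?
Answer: $-2207$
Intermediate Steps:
$\left(-1272 - -1557\right) - 2492 = \left(-1272 + 1557\right) - 2492 = 285 - 2492 = -2207$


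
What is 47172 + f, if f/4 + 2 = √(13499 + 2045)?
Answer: 47164 + 8*√3886 ≈ 47663.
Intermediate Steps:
f = -8 + 8*√3886 (f = -8 + 4*√(13499 + 2045) = -8 + 4*√15544 = -8 + 4*(2*√3886) = -8 + 8*√3886 ≈ 490.70)
47172 + f = 47172 + (-8 + 8*√3886) = 47164 + 8*√3886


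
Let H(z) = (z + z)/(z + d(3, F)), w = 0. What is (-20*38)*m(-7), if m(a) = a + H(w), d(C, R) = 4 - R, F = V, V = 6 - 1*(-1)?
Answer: 5320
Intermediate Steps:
V = 7 (V = 6 + 1 = 7)
F = 7
H(z) = 2*z/(-3 + z) (H(z) = (z + z)/(z + (4 - 1*7)) = (2*z)/(z + (4 - 7)) = (2*z)/(z - 3) = (2*z)/(-3 + z) = 2*z/(-3 + z))
m(a) = a (m(a) = a + 2*0/(-3 + 0) = a + 2*0/(-3) = a + 2*0*(-⅓) = a + 0 = a)
(-20*38)*m(-7) = -20*38*(-7) = -760*(-7) = 5320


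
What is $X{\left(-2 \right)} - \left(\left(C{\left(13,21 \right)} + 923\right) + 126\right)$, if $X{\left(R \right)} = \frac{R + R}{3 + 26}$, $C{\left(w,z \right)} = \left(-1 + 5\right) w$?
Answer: $- \frac{31933}{29} \approx -1101.1$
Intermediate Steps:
$C{\left(w,z \right)} = 4 w$
$X{\left(R \right)} = \frac{2 R}{29}$
$X{\left(-2 \right)} - \left(\left(C{\left(13,21 \right)} + 923\right) + 126\right) = \frac{2}{29} \left(-2\right) - \left(\left(4 \cdot 13 + 923\right) + 126\right) = - \frac{4}{29} - \left(\left(52 + 923\right) + 126\right) = - \frac{4}{29} - \left(975 + 126\right) = - \frac{4}{29} - 1101 = - \frac{31933}{29}$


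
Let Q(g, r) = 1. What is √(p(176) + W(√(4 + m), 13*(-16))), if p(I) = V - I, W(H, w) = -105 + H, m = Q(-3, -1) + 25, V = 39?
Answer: √(-242 + √30) ≈ 15.379*I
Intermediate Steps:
m = 26 (m = 1 + 25 = 26)
p(I) = 39 - I
√(p(176) + W(√(4 + m), 13*(-16))) = √((39 - 1*176) + (-105 + √(4 + 26))) = √((39 - 176) + (-105 + √30)) = √(-137 + (-105 + √30)) = √(-242 + √30)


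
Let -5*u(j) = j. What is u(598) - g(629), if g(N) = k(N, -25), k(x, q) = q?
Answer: -473/5 ≈ -94.600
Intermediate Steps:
u(j) = -j/5
g(N) = -25
u(598) - g(629) = -⅕*598 - 1*(-25) = -598/5 + 25 = -473/5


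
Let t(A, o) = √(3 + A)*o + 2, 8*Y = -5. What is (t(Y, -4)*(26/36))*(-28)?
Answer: -364/9 + 182*√38/9 ≈ 84.214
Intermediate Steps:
Y = -5/8 (Y = (⅛)*(-5) = -5/8 ≈ -0.62500)
t(A, o) = 2 + o*√(3 + A) (t(A, o) = o*√(3 + A) + 2 = 2 + o*√(3 + A))
(t(Y, -4)*(26/36))*(-28) = ((2 - 4*√(3 - 5/8))*(26/36))*(-28) = ((2 - √38)*(26*(1/36)))*(-28) = ((2 - √38)*(13/18))*(-28) = (13/9 - 13*√38/18)*(-28) = -364/9 + 182*√38/9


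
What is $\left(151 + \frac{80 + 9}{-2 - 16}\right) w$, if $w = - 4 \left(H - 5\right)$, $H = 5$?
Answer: $0$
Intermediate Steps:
$w = 0$ ($w = - 4 \left(5 - 5\right) = \left(-4\right) 0 = 0$)
$\left(151 + \frac{80 + 9}{-2 - 16}\right) w = \left(151 + \frac{80 + 9}{-2 - 16}\right) 0 = \left(151 + \frac{89}{-18}\right) 0 = \left(151 + 89 \left(- \frac{1}{18}\right)\right) 0 = \left(151 - \frac{89}{18}\right) 0 = \frac{2629}{18} \cdot 0 = 0$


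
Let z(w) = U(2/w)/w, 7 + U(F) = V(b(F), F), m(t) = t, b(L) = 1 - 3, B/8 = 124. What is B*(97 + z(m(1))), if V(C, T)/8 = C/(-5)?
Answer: 462272/5 ≈ 92454.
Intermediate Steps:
B = 992 (B = 8*124 = 992)
b(L) = -2
V(C, T) = -8*C/5 (V(C, T) = 8*(C/(-5)) = 8*(C*(-⅕)) = 8*(-C/5) = -8*C/5)
U(F) = -19/5 (U(F) = -7 - 8/5*(-2) = -7 + 16/5 = -19/5)
z(w) = -19/(5*w)
B*(97 + z(m(1))) = 992*(97 - 19/5/1) = 992*(97 - 19/5*1) = 992*(97 - 19/5) = 992*(466/5) = 462272/5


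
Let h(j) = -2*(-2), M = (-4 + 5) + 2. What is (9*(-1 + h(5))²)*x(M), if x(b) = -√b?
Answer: -81*√3 ≈ -140.30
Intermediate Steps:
M = 3 (M = 1 + 2 = 3)
h(j) = 4
(9*(-1 + h(5))²)*x(M) = (9*(-1 + 4)²)*(-√3) = (9*3²)*(-√3) = (9*9)*(-√3) = 81*(-√3) = -81*√3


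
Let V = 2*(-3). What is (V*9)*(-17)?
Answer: 918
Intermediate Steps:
V = -6
(V*9)*(-17) = -6*9*(-17) = -54*(-17) = 918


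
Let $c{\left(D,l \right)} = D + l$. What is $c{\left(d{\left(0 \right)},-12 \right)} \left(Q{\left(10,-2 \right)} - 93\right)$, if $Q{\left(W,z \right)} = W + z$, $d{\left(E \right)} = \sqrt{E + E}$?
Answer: $1020$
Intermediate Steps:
$d{\left(E \right)} = \sqrt{2} \sqrt{E}$ ($d{\left(E \right)} = \sqrt{2 E} = \sqrt{2} \sqrt{E}$)
$c{\left(d{\left(0 \right)},-12 \right)} \left(Q{\left(10,-2 \right)} - 93\right) = \left(\sqrt{2} \sqrt{0} - 12\right) \left(\left(10 - 2\right) - 93\right) = \left(\sqrt{2} \cdot 0 - 12\right) \left(8 - 93\right) = \left(0 - 12\right) \left(-85\right) = \left(-12\right) \left(-85\right) = 1020$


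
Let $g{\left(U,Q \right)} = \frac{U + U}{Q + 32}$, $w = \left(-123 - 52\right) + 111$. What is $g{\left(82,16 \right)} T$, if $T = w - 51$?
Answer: $- \frac{4715}{12} \approx -392.92$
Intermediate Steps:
$w = -64$ ($w = -175 + 111 = -64$)
$g{\left(U,Q \right)} = \frac{2 U}{32 + Q}$
$T = -115$ ($T = -64 - 51 = -115$)
$g{\left(82,16 \right)} T = 2 \cdot 82 \frac{1}{32 + 16} \left(-115\right) = 2 \cdot 82 \cdot \frac{1}{48} \left(-115\right) = \frac{41}{12} \left(-115\right) = - \frac{4715}{12}$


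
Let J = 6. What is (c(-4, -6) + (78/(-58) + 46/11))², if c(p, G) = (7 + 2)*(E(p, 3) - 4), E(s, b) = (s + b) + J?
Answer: 14258176/101761 ≈ 140.11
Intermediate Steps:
E(s, b) = 6 + b + s (E(s, b) = (s + b) + 6 = (b + s) + 6 = 6 + b + s)
c(p, G) = 45 + 9*p (c(p, G) = (7 + 2)*((6 + 3 + p) - 4) = 9*((9 + p) - 4) = 9*(5 + p) = 45 + 9*p)
(c(-4, -6) + (78/(-58) + 46/11))² = ((45 + 9*(-4)) + (78/(-58) + 46/11))² = ((45 - 36) + (78*(-1/58) + 46*(1/11)))² = (9 + (-39/29 + 46/11))² = (9 + 905/319)² = (3776/319)² = 14258176/101761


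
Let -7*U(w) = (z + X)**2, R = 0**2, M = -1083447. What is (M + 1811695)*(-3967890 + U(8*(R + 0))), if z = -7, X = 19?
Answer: -20227360564752/7 ≈ -2.8896e+12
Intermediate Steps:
R = 0
U(w) = -144/7 (U(w) = -(-7 + 19)**2/7 = -1/7*12**2 = -1/7*144 = -144/7)
(M + 1811695)*(-3967890 + U(8*(R + 0))) = (-1083447 + 1811695)*(-3967890 - 144/7) = 728248*(-27775374/7) = -20227360564752/7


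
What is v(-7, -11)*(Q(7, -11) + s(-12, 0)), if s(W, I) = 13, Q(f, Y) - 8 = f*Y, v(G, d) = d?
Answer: 616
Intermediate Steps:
Q(f, Y) = 8 + Y*f (Q(f, Y) = 8 + f*Y = 8 + Y*f)
v(-7, -11)*(Q(7, -11) + s(-12, 0)) = -11*((8 - 11*7) + 13) = -11*((8 - 77) + 13) = -11*(-69 + 13) = -11*(-56) = 616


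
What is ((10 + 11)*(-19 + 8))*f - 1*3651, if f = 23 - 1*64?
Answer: 5820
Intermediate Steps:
f = -41 (f = 23 - 64 = -41)
((10 + 11)*(-19 + 8))*f - 1*3651 = ((10 + 11)*(-19 + 8))*(-41) - 1*3651 = (21*(-11))*(-41) - 3651 = -231*(-41) - 3651 = 9471 - 3651 = 5820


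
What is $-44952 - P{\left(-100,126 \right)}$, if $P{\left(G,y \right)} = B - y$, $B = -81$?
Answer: $-44745$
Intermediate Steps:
$P{\left(G,y \right)} = -81 - y$
$-44952 - P{\left(-100,126 \right)} = -44952 - \left(-81 - 126\right) = -44952 - -207 = -44952 + 207 = -44745$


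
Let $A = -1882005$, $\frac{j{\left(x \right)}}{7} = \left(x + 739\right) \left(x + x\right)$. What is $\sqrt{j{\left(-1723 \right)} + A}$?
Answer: $9 \sqrt{269803} \approx 4674.8$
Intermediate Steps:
$j{\left(x \right)} = 14 x \left(739 + x\right)$ ($j{\left(x \right)} = 7 \left(x + 739\right) \left(x + x\right) = 7 \left(739 + x\right) 2 x = 7 \cdot 2 x \left(739 + x\right) = 14 x \left(739 + x\right)$)
$\sqrt{j{\left(-1723 \right)} + A} = \sqrt{14 \left(-1723\right) \left(739 - 1723\right) - 1882005} = \sqrt{14 \left(-1723\right) \left(-984\right) - 1882005} = \sqrt{23736048 - 1882005} = \sqrt{21854043} = 9 \sqrt{269803}$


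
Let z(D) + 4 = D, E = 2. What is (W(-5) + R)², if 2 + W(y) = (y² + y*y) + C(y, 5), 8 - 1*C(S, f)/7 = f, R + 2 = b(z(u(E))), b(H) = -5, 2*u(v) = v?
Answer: 3844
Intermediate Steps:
u(v) = v/2
z(D) = -4 + D
R = -7 (R = -2 - 5 = -7)
C(S, f) = 56 - 7*f
W(y) = 19 + 2*y² (W(y) = -2 + ((y² + y*y) + (56 - 7*5)) = -2 + ((y² + y²) + (56 - 35)) = -2 + (2*y² + 21) = -2 + (21 + 2*y²) = 19 + 2*y²)
(W(-5) + R)² = ((19 + 2*(-5)²) - 7)² = ((19 + 2*25) - 7)² = ((19 + 50) - 7)² = (69 - 7)² = 62² = 3844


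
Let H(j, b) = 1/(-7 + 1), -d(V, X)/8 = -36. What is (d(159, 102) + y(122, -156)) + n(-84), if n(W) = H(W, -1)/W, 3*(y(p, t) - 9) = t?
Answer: 123481/504 ≈ 245.00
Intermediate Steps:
y(p, t) = 9 + t/3
d(V, X) = 288 (d(V, X) = -8*(-36) = 288)
H(j, b) = -⅙ (H(j, b) = 1/(-6) = -⅙)
n(W) = -1/(6*W)
(d(159, 102) + y(122, -156)) + n(-84) = (288 + (9 + (⅓)*(-156))) - ⅙/(-84) = (288 + (9 - 52)) - ⅙*(-1/84) = (288 - 43) + 1/504 = 245 + 1/504 = 123481/504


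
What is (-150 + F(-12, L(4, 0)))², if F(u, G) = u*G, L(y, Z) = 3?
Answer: 34596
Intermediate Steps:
F(u, G) = G*u
(-150 + F(-12, L(4, 0)))² = (-150 + 3*(-12))² = (-150 - 36)² = (-186)² = 34596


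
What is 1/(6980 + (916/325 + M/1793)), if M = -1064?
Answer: 582725/4068717088 ≈ 0.00014322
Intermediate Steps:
1/(6980 + (916/325 + M/1793)) = 1/(6980 + (916/325 - 1064/1793)) = 1/(6980 + 1296588/582725) = 1/(4068717088/582725) = 582725/4068717088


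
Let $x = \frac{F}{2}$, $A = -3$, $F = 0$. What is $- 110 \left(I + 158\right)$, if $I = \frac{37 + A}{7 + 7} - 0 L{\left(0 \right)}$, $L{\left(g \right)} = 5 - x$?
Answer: $- \frac{123530}{7} \approx -17647.0$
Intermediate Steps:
$x = 0$ ($x = \frac{0}{2} = 0 \cdot \frac{1}{2} = 0$)
$L{\left(g \right)} = 5$ ($L{\left(g \right)} = 5 - 0 = 5 + 0 = 5$)
$I = \frac{17}{7}$ ($I = \frac{37 - 3}{7 + 7} - 0 \cdot 5 = \frac{34}{14} - 0 = 34 \cdot \frac{1}{14} + 0 = \frac{17}{7} + 0 = \frac{17}{7} \approx 2.4286$)
$- 110 \left(I + 158\right) = - 110 \left(\frac{17}{7} + 158\right) = \left(-110\right) \frac{1123}{7} = - \frac{123530}{7}$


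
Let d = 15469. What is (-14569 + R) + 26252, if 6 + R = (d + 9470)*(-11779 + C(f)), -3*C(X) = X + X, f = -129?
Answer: -291600050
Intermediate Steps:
C(X) = -2*X/3 (C(X) = -(X + X)/3 = -2*X/3)
R = -291611733 (R = -6 + (15469 + 9470)*(-11779 - ⅔*(-129)) = -6 + 24939*(-11779 + 86) = -6 + 24939*(-11693) = -6 - 291611727 = -291611733)
(-14569 + R) + 26252 = (-14569 - 291611733) + 26252 = -291626302 + 26252 = -291600050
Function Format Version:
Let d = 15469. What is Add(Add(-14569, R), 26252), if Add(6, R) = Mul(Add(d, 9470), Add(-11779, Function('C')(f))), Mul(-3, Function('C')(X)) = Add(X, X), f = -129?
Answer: -291600050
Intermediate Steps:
Function('C')(X) = Mul(Rational(-2, 3), X) (Function('C')(X) = Mul(Rational(-1, 3), Add(X, X)) = Mul(Rational(-1, 3), Mul(2, X)) = Mul(Rational(-2, 3), X))
R = -291611733 (R = Add(-6, Mul(Add(15469, 9470), Add(-11779, Mul(Rational(-2, 3), -129)))) = Add(-6, Mul(24939, Add(-11779, 86))) = Add(-6, Mul(24939, -11693)) = Add(-6, -291611727) = -291611733)
Add(Add(-14569, R), 26252) = Add(Add(-14569, -291611733), 26252) = Add(-291626302, 26252) = -291600050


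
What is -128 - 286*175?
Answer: -50178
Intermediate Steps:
-128 - 286*175 = -128 - 50050 = -50178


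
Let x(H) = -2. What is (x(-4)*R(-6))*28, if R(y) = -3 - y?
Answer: -168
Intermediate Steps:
(x(-4)*R(-6))*28 = -2*(-3 - 1*(-6))*28 = -2*(-3 + 6)*28 = -2*3*28 = -6*28 = -168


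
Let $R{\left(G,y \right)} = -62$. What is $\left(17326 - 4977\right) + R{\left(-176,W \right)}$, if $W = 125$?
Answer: $12287$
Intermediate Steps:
$\left(17326 - 4977\right) + R{\left(-176,W \right)} = \left(17326 - 4977\right) - 62 = 12349 - 62 = 12287$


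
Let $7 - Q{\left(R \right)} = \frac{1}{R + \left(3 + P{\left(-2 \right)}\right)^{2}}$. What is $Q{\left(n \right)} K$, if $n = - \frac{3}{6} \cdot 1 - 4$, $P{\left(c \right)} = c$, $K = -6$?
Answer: $- \frac{306}{7} \approx -43.714$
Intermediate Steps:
$n = - \frac{9}{2}$ ($n = \left(-3\right) \frac{1}{6} \cdot 1 - 4 = \left(- \frac{1}{2}\right) 1 - 4 = - \frac{1}{2} - 4 = - \frac{9}{2} \approx -4.5$)
$Q{\left(R \right)} = 7 - \frac{1}{1 + R}$ ($Q{\left(R \right)} = 7 - \frac{1}{R + \left(3 - 2\right)^{2}} = 7 - \frac{1}{R + 1^{2}} = 7 - \frac{1}{R + 1} = 7 - \frac{1}{1 + R}$)
$Q{\left(n \right)} K = \frac{6 + 7 \left(- \frac{9}{2}\right)}{1 - \frac{9}{2}} \left(-6\right) = \frac{6 - \frac{63}{2}}{- \frac{7}{2}} \left(-6\right) = \left(- \frac{2}{7}\right) \left(- \frac{51}{2}\right) \left(-6\right) = \frac{51}{7} \left(-6\right) = - \frac{306}{7}$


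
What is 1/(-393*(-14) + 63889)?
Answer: 1/69391 ≈ 1.4411e-5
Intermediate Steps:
1/(-393*(-14) + 63889) = 1/(5502 + 63889) = 1/69391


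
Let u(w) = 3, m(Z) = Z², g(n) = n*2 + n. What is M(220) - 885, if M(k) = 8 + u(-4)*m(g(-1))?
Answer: -850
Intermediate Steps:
g(n) = 3*n (g(n) = 2*n + n = 3*n)
M(k) = 35 (M(k) = 8 + 3*(3*(-1))² = 8 + 3*(-3)² = 8 + 3*9 = 8 + 27 = 35)
M(220) - 885 = 35 - 885 = -850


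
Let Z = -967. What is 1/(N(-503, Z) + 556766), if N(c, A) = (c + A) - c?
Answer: 1/555799 ≈ 1.7992e-6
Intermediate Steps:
N(c, A) = A (N(c, A) = (A + c) - c = A)
1/(N(-503, Z) + 556766) = 1/(-967 + 556766) = 1/555799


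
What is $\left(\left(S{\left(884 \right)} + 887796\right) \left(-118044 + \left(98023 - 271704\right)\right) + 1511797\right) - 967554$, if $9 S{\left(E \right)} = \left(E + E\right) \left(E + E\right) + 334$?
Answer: $- \frac{3242904137263}{9} \approx -3.6032 \cdot 10^{11}$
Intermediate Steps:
$S{\left(E \right)} = \frac{334}{9} + \frac{4 E^{2}}{9}$ ($S{\left(E \right)} = \frac{\left(E + E\right) \left(E + E\right) + 334}{9} = \frac{2 E 2 E + 334}{9} = \frac{4 E^{2} + 334}{9} = \frac{334 + 4 E^{2}}{9} = \frac{334}{9} + \frac{4 E^{2}}{9}$)
$\left(\left(S{\left(884 \right)} + 887796\right) \left(-118044 + \left(98023 - 271704\right)\right) + 1511797\right) - 967554 = \left(\left(\left(\frac{334}{9} + \frac{4 \cdot 884^{2}}{9}\right) + 887796\right) \left(-118044 + \left(98023 - 271704\right)\right) + 1511797\right) - 967554 = \left(\left(\left(\frac{334}{9} + \frac{4}{9} \cdot 781456\right) + 887796\right) \left(-118044 - 173681\right) + 1511797\right) - 967554 = \left(\left(\left(\frac{334}{9} + \frac{3125824}{9}\right) + 887796\right) \left(-291725\right) + 1511797\right) - 967554 = \left(\left(\frac{3126158}{9} + 887796\right) \left(-291725\right) + 1511797\right) - 967554 = \left(\frac{11116322}{9} \left(-291725\right) + 1511797\right) - 967554 = \left(- \frac{3242909035450}{9} + 1511797\right) - 967554 = - \frac{3242895429277}{9} - 967554 = - \frac{3242904137263}{9}$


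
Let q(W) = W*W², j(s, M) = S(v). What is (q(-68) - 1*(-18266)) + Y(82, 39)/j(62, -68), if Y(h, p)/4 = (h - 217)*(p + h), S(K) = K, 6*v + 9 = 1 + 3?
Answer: -217758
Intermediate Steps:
v = -⅚ (v = -3/2 + (1 + 3)/6 = -3/2 + (⅙)*4 = -3/2 + ⅔ = -⅚ ≈ -0.83333)
Y(h, p) = 4*(-217 + h)*(h + p) (Y(h, p) = 4*((h - 217)*(p + h)) = 4*((-217 + h)*(h + p)) = 4*(-217 + h)*(h + p))
j(s, M) = -⅚
q(W) = W³
(q(-68) - 1*(-18266)) + Y(82, 39)/j(62, -68) = ((-68)³ - 1*(-18266)) + (-868*82 - 868*39 + 4*82² + 4*82*39)/(-⅚) = (-314432 + 18266) + (-71176 - 33852 + 4*6724 + 12792)*(-6/5) = -296166 + (-71176 - 33852 + 26896 + 12792)*(-6/5) = -296166 - 65340*(-6/5) = -296166 + 78408 = -217758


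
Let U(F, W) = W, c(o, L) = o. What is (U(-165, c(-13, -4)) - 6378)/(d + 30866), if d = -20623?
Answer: -6391/10243 ≈ -0.62394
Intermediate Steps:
(U(-165, c(-13, -4)) - 6378)/(d + 30866) = (-13 - 6378)/(-20623 + 30866) = -6391/10243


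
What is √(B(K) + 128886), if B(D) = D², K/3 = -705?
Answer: √4602111 ≈ 2145.3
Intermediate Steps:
K = -2115 (K = 3*(-705) = -2115)
√(B(K) + 128886) = √((-2115)² + 128886) = √(4473225 + 128886) = √4602111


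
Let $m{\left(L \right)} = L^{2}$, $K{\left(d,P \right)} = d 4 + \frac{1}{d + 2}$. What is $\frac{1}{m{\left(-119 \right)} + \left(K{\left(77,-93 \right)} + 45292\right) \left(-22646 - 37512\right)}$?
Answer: $- \frac{79}{216712120639} \approx -3.6454 \cdot 10^{-10}$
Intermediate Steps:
$K{\left(d,P \right)} = \frac{1}{2 + d} + 4 d$ ($K{\left(d,P \right)} = 4 d + \frac{1}{2 + d} = \frac{1}{2 + d} + 4 d$)
$\frac{1}{m{\left(-119 \right)} + \left(K{\left(77,-93 \right)} + 45292\right) \left(-22646 - 37512\right)} = \frac{1}{\left(-119\right)^{2} + \left(\frac{1 + 4 \cdot 77^{2} + 8 \cdot 77}{2 + 77} + 45292\right) \left(-22646 - 37512\right)} = \frac{1}{14161 + \left(\frac{1 + 4 \cdot 5929 + 616}{79} + 45292\right) \left(-60158\right)} = \frac{1}{14161 + \left(\frac{1 + 23716 + 616}{79} + 45292\right) \left(-60158\right)} = \frac{1}{14161 + \left(\frac{1}{79} \cdot 24333 + 45292\right) \left(-60158\right)} = \frac{1}{14161 + \left(\frac{24333}{79} + 45292\right) \left(-60158\right)} = \frac{1}{14161 + \frac{3602401}{79} \left(-60158\right)} = \frac{1}{14161 - \frac{216713239358}{79}} = \frac{1}{- \frac{216712120639}{79}} = - \frac{79}{216712120639}$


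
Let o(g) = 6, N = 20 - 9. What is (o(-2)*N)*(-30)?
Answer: -1980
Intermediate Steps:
N = 11
(o(-2)*N)*(-30) = (6*11)*(-30) = 66*(-30) = -1980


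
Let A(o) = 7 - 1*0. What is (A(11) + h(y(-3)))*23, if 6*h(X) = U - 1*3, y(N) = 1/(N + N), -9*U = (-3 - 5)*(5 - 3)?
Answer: 8441/54 ≈ 156.31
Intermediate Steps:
A(o) = 7 (A(o) = 7 + 0 = 7)
U = 16/9 (U = -(-3 - 5)*(5 - 3)/9 = -(-8)*2/9 = -⅑*(-16) = 16/9 ≈ 1.7778)
y(N) = 1/(2*N)
h(X) = -11/54 (h(X) = (16/9 - 1*3)/6 = (16/9 - 3)/6 = (⅙)*(-11/9) = -11/54)
(A(11) + h(y(-3)))*23 = (7 - 11/54)*23 = (367/54)*23 = 8441/54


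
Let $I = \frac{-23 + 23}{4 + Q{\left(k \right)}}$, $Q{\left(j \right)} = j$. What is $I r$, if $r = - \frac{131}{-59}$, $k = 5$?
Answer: $0$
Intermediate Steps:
$r = \frac{131}{59}$ ($r = \left(-131\right) \left(- \frac{1}{59}\right) = \frac{131}{59} \approx 2.2203$)
$I = 0$ ($I = \frac{-23 + 23}{4 + 5} = \frac{0}{9} = 0 \cdot \frac{1}{9} = 0$)
$I r = 0 \cdot \frac{131}{59} = 0$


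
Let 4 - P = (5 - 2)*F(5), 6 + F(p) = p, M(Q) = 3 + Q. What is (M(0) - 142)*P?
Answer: -973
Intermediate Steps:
F(p) = -6 + p
P = 7 (P = 4 - (5 - 2)*(-6 + 5) = 4 - 3*(-1) = 4 - 1*(-3) = 4 + 3 = 7)
(M(0) - 142)*P = ((3 + 0) - 142)*7 = (3 - 142)*7 = -139*7 = -973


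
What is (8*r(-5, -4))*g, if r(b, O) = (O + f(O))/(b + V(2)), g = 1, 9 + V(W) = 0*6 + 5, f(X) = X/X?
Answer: 8/3 ≈ 2.6667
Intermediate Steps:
f(X) = 1
V(W) = -4 (V(W) = -9 + (0*6 + 5) = -9 + (0 + 5) = -9 + 5 = -4)
r(b, O) = (1 + O)/(-4 + b) (r(b, O) = (O + 1)/(b - 4) = (1 + O)/(-4 + b))
(8*r(-5, -4))*g = (8*((1 - 4)/(-4 - 5)))*1 = (8*(-3/(-9)))*1 = (8*(-⅑*(-3)))*1 = (8*(⅓))*1 = (8/3)*1 = 8/3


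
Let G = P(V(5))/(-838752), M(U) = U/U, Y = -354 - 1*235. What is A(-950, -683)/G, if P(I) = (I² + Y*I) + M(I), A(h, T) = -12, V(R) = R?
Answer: -3355008/973 ≈ -3448.1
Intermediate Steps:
Y = -589 (Y = -354 - 235 = -589)
M(U) = 1
P(I) = 1 + I² - 589*I (P(I) = (I² - 589*I) + 1 = 1 + I² - 589*I)
G = 973/279584 (G = (1 + 5² - 589*5)/(-838752) = (1 + 25 - 2945)*(-1/838752) = -2919*(-1/838752) = 973/279584 ≈ 0.0034802)
A(-950, -683)/G = -12/973/279584 = -12*279584/973 = -3355008/973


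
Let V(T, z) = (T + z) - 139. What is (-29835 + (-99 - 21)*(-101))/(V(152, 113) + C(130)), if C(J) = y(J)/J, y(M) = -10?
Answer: -230295/1637 ≈ -140.68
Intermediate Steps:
V(T, z) = -139 + T + z
C(J) = -10/J
(-29835 + (-99 - 21)*(-101))/(V(152, 113) + C(130)) = (-29835 + (-99 - 21)*(-101))/((-139 + 152 + 113) - 10/130) = (-29835 - 120*(-101))/(126 - 10*1/130) = (-29835 + 12120)/(126 - 1/13) = -17715/1637/13 = -17715*13/1637 = -230295/1637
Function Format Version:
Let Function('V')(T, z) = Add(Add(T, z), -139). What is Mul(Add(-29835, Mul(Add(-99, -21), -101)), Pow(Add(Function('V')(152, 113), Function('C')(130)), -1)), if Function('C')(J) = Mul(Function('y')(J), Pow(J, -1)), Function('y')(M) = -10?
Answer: Rational(-230295, 1637) ≈ -140.68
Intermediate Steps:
Function('V')(T, z) = Add(-139, T, z)
Function('C')(J) = Mul(-10, Pow(J, -1))
Mul(Add(-29835, Mul(Add(-99, -21), -101)), Pow(Add(Function('V')(152, 113), Function('C')(130)), -1)) = Mul(Add(-29835, Mul(Add(-99, -21), -101)), Pow(Add(Add(-139, 152, 113), Mul(-10, Pow(130, -1))), -1)) = Mul(Add(-29835, Mul(-120, -101)), Pow(Add(126, Mul(-10, Rational(1, 130))), -1)) = Mul(Add(-29835, 12120), Pow(Add(126, Rational(-1, 13)), -1)) = Mul(-17715, Pow(Rational(1637, 13), -1)) = Mul(-17715, Rational(13, 1637)) = Rational(-230295, 1637)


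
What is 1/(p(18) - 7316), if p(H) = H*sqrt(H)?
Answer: -1829/13379506 - 27*sqrt(2)/26759012 ≈ -0.00013813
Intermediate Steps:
p(H) = H**(3/2)
1/(p(18) - 7316) = 1/(18**(3/2) - 7316) = 1/(54*sqrt(2) - 7316) = 1/(-7316 + 54*sqrt(2))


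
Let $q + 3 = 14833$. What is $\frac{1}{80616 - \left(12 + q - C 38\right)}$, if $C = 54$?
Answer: $\frac{1}{67826} \approx 1.4744 \cdot 10^{-5}$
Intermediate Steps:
$q = 14830$ ($q = -3 + 14833 = 14830$)
$\frac{1}{80616 - \left(12 + q - C 38\right)} = \frac{1}{80616 + \left(\left(-12 + 54 \cdot 38\right) - 14830\right)} = \frac{1}{80616 + \left(\left(-12 + 2052\right) - 14830\right)} = \frac{1}{80616 + \left(2040 - 14830\right)} = \frac{1}{80616 - 12790} = \frac{1}{67826}$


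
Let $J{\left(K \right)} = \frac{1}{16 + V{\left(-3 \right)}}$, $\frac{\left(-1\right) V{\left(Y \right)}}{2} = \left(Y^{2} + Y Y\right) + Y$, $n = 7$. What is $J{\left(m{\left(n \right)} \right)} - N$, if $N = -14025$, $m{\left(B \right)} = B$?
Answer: $\frac{196349}{14} \approx 14025.0$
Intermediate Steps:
$V{\left(Y \right)} = - 4 Y^{2} - 2 Y$ ($V{\left(Y \right)} = - 2 \left(\left(Y^{2} + Y Y\right) + Y\right) = - 2 \left(\left(Y^{2} + Y^{2}\right) + Y\right) = - 2 \left(2 Y^{2} + Y\right) = - 2 \left(Y + 2 Y^{2}\right) = - 4 Y^{2} - 2 Y$)
$J{\left(K \right)} = - \frac{1}{14}$ ($J{\left(K \right)} = \frac{1}{16 - - 6 \left(1 + 2 \left(-3\right)\right)} = \frac{1}{16 - - 6 \left(1 - 6\right)} = \frac{1}{16 - \left(-6\right) \left(-5\right)} = \frac{1}{16 - 30} = \frac{1}{-14} = - \frac{1}{14}$)
$J{\left(m{\left(n \right)} \right)} - N = - \frac{1}{14} - -14025 = - \frac{1}{14} + 14025 = \frac{196349}{14}$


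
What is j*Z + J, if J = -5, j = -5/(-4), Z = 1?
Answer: -15/4 ≈ -3.7500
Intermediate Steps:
j = 5/4 (j = -5*(-1/4) = 5/4 ≈ 1.2500)
j*Z + J = (5/4)*1 - 5 = 5/4 - 5 = -15/4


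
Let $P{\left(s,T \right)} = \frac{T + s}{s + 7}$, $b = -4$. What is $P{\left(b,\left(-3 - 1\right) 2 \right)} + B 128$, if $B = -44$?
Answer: $-5636$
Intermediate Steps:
$P{\left(s,T \right)} = \frac{T + s}{7 + s}$
$P{\left(b,\left(-3 - 1\right) 2 \right)} + B 128 = \frac{\left(-3 - 1\right) 2 - 4}{7 - 4} - 5632 = \frac{\left(-4\right) 2 - 4}{3} - 5632 = \frac{-8 - 4}{3} - 5632 = \frac{1}{3} \left(-12\right) - 5632 = -4 - 5632 = -5636$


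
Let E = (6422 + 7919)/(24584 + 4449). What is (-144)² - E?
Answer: 602013947/29033 ≈ 20736.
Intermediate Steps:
E = 14341/29033 ≈ 0.49396
(-144)² - E = (-144)² - 1*14341/29033 = 20736 - 14341/29033 = 602013947/29033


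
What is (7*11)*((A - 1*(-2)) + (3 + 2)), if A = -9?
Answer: -154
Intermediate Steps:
(7*11)*((A - 1*(-2)) + (3 + 2)) = (7*11)*((-9 - 1*(-2)) + (3 + 2)) = 77*((-9 + 2) + 5) = 77*(-7 + 5) = 77*(-2) = -154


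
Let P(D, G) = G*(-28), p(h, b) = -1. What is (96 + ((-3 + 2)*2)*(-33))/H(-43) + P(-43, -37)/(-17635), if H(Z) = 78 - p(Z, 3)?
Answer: 2775026/1393165 ≈ 1.9919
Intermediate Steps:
P(D, G) = -28*G
H(Z) = 79 (H(Z) = 78 - 1*(-1) = 78 + 1 = 79)
(96 + ((-3 + 2)*2)*(-33))/H(-43) + P(-43, -37)/(-17635) = (96 + ((-3 + 2)*2)*(-33))/79 - 28*(-37)/(-17635) = (96 - 1*2*(-33))*(1/79) + 1036*(-1/17635) = (96 - 2*(-33))*(1/79) - 1036/17635 = (96 + 66)*(1/79) - 1036/17635 = 162*(1/79) - 1036/17635 = 162/79 - 1036/17635 = 2775026/1393165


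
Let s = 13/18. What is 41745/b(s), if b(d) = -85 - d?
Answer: -751410/1543 ≈ -486.98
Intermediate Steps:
s = 13/18 (s = (1/18)*13 = 13/18 ≈ 0.72222)
41745/b(s) = 41745/(-85 - 1*13/18) = 41745/(-85 - 13/18) = 41745/(-1543/18) = 41745*(-18/1543) = -751410/1543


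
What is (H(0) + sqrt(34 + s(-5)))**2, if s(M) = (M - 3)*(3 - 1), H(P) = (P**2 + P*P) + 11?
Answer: 139 + 66*sqrt(2) ≈ 232.34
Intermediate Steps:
H(P) = 11 + 2*P**2 (H(P) = (P**2 + P**2) + 11 = 2*P**2 + 11 = 11 + 2*P**2)
s(M) = -6 + 2*M (s(M) = (-3 + M)*2 = -6 + 2*M)
(H(0) + sqrt(34 + s(-5)))**2 = ((11 + 2*0**2) + sqrt(34 + (-6 + 2*(-5))))**2 = ((11 + 2*0) + sqrt(34 + (-6 - 10)))**2 = ((11 + 0) + sqrt(34 - 16))**2 = (11 + sqrt(18))**2 = (11 + 3*sqrt(2))**2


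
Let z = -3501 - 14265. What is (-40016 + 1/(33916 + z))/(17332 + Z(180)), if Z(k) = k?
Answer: -646258399/282818800 ≈ -2.2851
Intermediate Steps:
z = -17766
(-40016 + 1/(33916 + z))/(17332 + Z(180)) = (-40016 + 1/(33916 - 17766))/(17332 + 180) = (-40016 + 1/16150)/17512 = (-40016 + 1/16150)*(1/17512) = -646258399/16150*1/17512 = -646258399/282818800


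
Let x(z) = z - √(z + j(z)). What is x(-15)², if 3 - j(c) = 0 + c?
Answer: (15 + √3)² ≈ 279.96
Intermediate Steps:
j(c) = 3 - c (j(c) = 3 - (0 + c) = 3 - c)
x(z) = z - √3 (x(z) = z - √(z + (3 - z)) = z - √3)
x(-15)² = (-15 - √3)²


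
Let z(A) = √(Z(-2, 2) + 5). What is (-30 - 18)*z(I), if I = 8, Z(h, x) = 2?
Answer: -48*√7 ≈ -127.00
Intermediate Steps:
z(A) = √7 (z(A) = √(2 + 5) = √7)
(-30 - 18)*z(I) = (-30 - 18)*√7 = -48*√7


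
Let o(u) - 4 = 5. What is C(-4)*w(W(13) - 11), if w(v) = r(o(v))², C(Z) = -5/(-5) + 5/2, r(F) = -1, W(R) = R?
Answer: 7/2 ≈ 3.5000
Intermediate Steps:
o(u) = 9 (o(u) = 4 + 5 = 9)
C(Z) = 7/2 (C(Z) = -5*(-⅕) + 5*(½) = 1 + 5/2 = 7/2)
w(v) = 1 (w(v) = (-1)² = 1)
C(-4)*w(W(13) - 11) = (7/2)*1 = 7/2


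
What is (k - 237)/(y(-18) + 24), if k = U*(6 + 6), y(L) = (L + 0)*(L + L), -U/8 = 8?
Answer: -335/224 ≈ -1.4955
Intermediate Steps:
U = -64 (U = -8*8 = -64)
y(L) = 2*L² (y(L) = L*(2*L) = 2*L²)
k = -768 (k = -64*(6 + 6) = -64*12 = -768)
(k - 237)/(y(-18) + 24) = (-768 - 237)/(2*(-18)² + 24) = -1005/(2*324 + 24) = -1005/(648 + 24) = -1005/672 = -1005*1/672 = -335/224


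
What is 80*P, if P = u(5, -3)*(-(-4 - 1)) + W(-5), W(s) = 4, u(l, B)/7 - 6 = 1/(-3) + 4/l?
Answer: 55280/3 ≈ 18427.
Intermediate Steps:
u(l, B) = 119/3 + 28/l (u(l, B) = 42 + 7*(1/(-3) + 4/l) = 42 + 7*(1*(-1/3) + 4/l) = 42 + 7*(-1/3 + 4/l) = 42 + (-7/3 + 28/l) = 119/3 + 28/l)
P = 691/3 (P = (119/3 + 28/5)*(-(-4 - 1)) + 4 = (119/3 + 28*(1/5))*(-1*(-5)) + 4 = (119/3 + 28/5)*5 + 4 = (679/15)*5 + 4 = 679/3 + 4 = 691/3 ≈ 230.33)
80*P = 80*(691/3) = 55280/3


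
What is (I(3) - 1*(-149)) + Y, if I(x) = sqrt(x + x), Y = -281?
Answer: -132 + sqrt(6) ≈ -129.55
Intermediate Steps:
I(x) = sqrt(2)*sqrt(x) (I(x) = sqrt(2*x) = sqrt(2)*sqrt(x))
(I(3) - 1*(-149)) + Y = (sqrt(2)*sqrt(3) - 1*(-149)) - 281 = (sqrt(6) + 149) - 281 = (149 + sqrt(6)) - 281 = -132 + sqrt(6)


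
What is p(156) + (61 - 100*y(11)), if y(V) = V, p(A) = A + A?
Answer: -727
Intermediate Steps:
p(A) = 2*A
p(156) + (61 - 100*y(11)) = 2*156 + (61 - 100*11) = 312 + (61 - 1100) = 312 - 1039 = -727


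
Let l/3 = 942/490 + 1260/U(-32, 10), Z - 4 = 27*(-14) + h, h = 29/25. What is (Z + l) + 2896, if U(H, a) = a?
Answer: 3560986/1225 ≈ 2906.9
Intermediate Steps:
h = 29/25 (h = 29*(1/25) = 29/25 ≈ 1.1600)
Z = -9321/25 (Z = 4 + (27*(-14) + 29/25) = 4 + (-378 + 29/25) = 4 - 9421/25 = -9321/25 ≈ -372.84)
l = 94023/245 (l = 3*(942/490 + 1260/10) = 3*(942*(1/490) + 1260*(1/10)) = 3*(471/245 + 126) = 3*(31341/245) = 94023/245 ≈ 383.77)
(Z + l) + 2896 = (-9321/25 + 94023/245) + 2896 = 13386/1225 + 2896 = 3560986/1225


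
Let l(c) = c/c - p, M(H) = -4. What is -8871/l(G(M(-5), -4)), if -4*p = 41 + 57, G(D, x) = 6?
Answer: -5914/17 ≈ -347.88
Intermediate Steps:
p = -49/2 (p = -(41 + 57)/4 = -¼*98 = -49/2 ≈ -24.500)
l(c) = 51/2 (l(c) = c/c - 1*(-49/2) = 1 + 49/2 = 51/2)
-8871/l(G(M(-5), -4)) = -8871/51/2 = -8871*2/51 = -5914/17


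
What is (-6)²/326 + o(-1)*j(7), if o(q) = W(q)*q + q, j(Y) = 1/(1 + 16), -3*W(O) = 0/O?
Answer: 143/2771 ≈ 0.051606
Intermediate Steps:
W(O) = 0 (W(O) = -0/O = -⅓*0 = 0)
j(Y) = 1/17
o(q) = q (o(q) = 0*q + q = 0 + q = q)
(-6)²/326 + o(-1)*j(7) = (-6)²/326 - 1*1/17 = 36*(1/326) - 1/17 = 18/163 - 1/17 = 143/2771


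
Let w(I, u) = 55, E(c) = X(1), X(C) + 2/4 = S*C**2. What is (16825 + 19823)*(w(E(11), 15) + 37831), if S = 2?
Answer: 1388446128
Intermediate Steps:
X(C) = -1/2 + 2*C**2
E(c) = 3/2 (E(c) = -1/2 + 2*1**2 = -1/2 + 2*1 = -1/2 + 2 = 3/2)
(16825 + 19823)*(w(E(11), 15) + 37831) = (16825 + 19823)*(55 + 37831) = 36648*37886 = 1388446128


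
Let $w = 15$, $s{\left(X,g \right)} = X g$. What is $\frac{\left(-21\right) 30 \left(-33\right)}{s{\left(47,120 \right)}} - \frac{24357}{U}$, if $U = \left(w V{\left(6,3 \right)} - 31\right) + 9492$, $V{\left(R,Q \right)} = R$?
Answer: $\frac{2039727}{1795588} \approx 1.136$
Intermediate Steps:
$U = 9551$ ($U = \left(15 \cdot 6 - 31\right) + 9492 = \left(90 - 31\right) + 9492 = 59 + 9492 = 9551$)
$\frac{\left(-21\right) 30 \left(-33\right)}{s{\left(47,120 \right)}} - \frac{24357}{U} = \frac{\left(-21\right) 30 \left(-33\right)}{47 \cdot 120} - \frac{24357}{9551} = \frac{\left(-630\right) \left(-33\right)}{5640} - \frac{24357}{9551} = 20790 \cdot \frac{1}{5640} - \frac{24357}{9551} = \frac{693}{188} - \frac{24357}{9551} = \frac{2039727}{1795588}$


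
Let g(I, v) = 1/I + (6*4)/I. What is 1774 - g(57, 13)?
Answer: 101093/57 ≈ 1773.6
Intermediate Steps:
g(I, v) = 25/I (g(I, v) = 1/I + 24/I = 25/I)
1774 - g(57, 13) = 1774 - 25/57 = 101093/57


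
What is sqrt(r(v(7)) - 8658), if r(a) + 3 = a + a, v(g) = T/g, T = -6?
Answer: I*sqrt(424473)/7 ≈ 93.074*I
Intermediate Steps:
v(g) = -6/g
r(a) = -3 + 2*a (r(a) = -3 + (a + a) = -3 + 2*a)
sqrt(r(v(7)) - 8658) = sqrt((-3 + 2*(-6/7)) - 8658) = sqrt((-3 - 12/7) - 8658) = sqrt(-33/7 - 8658) = sqrt(-60639/7) = I*sqrt(424473)/7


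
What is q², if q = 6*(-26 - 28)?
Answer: 104976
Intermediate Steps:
q = -324 (q = 6*(-54) = -324)
q² = (-324)² = 104976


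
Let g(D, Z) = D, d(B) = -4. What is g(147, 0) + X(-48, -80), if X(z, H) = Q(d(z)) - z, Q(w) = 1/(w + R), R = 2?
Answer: 389/2 ≈ 194.50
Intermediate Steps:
Q(w) = 1/(2 + w) (Q(w) = 1/(w + 2) = 1/(2 + w))
X(z, H) = -1/2 - z (X(z, H) = 1/(2 - 4) - z = 1/(-2) - z = -1/2 - z)
g(147, 0) + X(-48, -80) = 147 + (-1/2 - 1*(-48)) = 147 + (-1/2 + 48) = 147 + 95/2 = 389/2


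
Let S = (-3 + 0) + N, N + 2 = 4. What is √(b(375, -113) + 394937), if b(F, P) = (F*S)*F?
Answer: 2*√63578 ≈ 504.29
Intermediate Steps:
N = 2 (N = -2 + 4 = 2)
S = -1 (S = (-3 + 0) + 2 = -3 + 2 = -1)
b(F, P) = -F² (b(F, P) = (F*(-1))*F = (-F)*F = -F²)
√(b(375, -113) + 394937) = √(-1*375² + 394937) = √(-1*140625 + 394937) = √(-140625 + 394937) = √254312 = 2*√63578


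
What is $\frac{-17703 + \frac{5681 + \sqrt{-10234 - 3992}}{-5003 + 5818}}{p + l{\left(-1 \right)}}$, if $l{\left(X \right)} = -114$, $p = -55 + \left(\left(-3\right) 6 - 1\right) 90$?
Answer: $\frac{14422264}{1531385} - \frac{i \sqrt{14226}}{1531385} \approx 9.4178 - 7.7886 \cdot 10^{-5} i$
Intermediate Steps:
$p = -1765$ ($p = -55 + \left(-18 - 1\right) 90 = -55 - 1710 = -1765$)
$\frac{-17703 + \frac{5681 + \sqrt{-10234 - 3992}}{-5003 + 5818}}{p + l{\left(-1 \right)}} = \frac{-17703 + \frac{5681 + \sqrt{-10234 - 3992}}{-5003 + 5818}}{-1765 - 114} = \frac{-17703 + \frac{5681 + \sqrt{-14226}}{815}}{-1879} = \left(-17703 + \left(5681 + i \sqrt{14226}\right) \frac{1}{815}\right) \left(- \frac{1}{1879}\right) = \left(-17703 + \left(\frac{5681}{815} + \frac{i \sqrt{14226}}{815}\right)\right) \left(- \frac{1}{1879}\right) = \left(- \frac{14422264}{815} + \frac{i \sqrt{14226}}{815}\right) \left(- \frac{1}{1879}\right) = \frac{14422264}{1531385} - \frac{i \sqrt{14226}}{1531385}$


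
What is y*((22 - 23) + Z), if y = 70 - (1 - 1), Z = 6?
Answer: 350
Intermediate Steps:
y = 70 (y = 70 - 0 = 70 - 1*0 = 70 + 0 = 70)
y*((22 - 23) + Z) = 70*((22 - 23) + 6) = 70*(-1 + 6) = 70*5 = 350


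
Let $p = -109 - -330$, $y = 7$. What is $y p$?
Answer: $1547$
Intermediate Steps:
$p = 221$ ($p = -109 + 330 = 221$)
$y p = 7 \cdot 221 = 1547$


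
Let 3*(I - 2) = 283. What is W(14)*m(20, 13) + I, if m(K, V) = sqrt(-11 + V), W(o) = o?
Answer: 289/3 + 14*sqrt(2) ≈ 116.13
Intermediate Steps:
I = 289/3 (I = 2 + (1/3)*283 = 2 + 283/3 = 289/3 ≈ 96.333)
W(14)*m(20, 13) + I = 14*sqrt(-11 + 13) + 289/3 = 14*sqrt(2) + 289/3 = 289/3 + 14*sqrt(2)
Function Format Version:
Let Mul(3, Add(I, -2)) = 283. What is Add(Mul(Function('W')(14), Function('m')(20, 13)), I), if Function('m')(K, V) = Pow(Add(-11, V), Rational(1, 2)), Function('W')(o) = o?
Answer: Add(Rational(289, 3), Mul(14, Pow(2, Rational(1, 2)))) ≈ 116.13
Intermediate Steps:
I = Rational(289, 3) (I = Add(2, Mul(Rational(1, 3), 283)) = Add(2, Rational(283, 3)) = Rational(289, 3) ≈ 96.333)
Add(Mul(Function('W')(14), Function('m')(20, 13)), I) = Add(Mul(14, Pow(Add(-11, 13), Rational(1, 2))), Rational(289, 3)) = Add(Mul(14, Pow(2, Rational(1, 2))), Rational(289, 3)) = Add(Rational(289, 3), Mul(14, Pow(2, Rational(1, 2))))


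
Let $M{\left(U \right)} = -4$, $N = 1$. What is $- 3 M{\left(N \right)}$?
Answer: $12$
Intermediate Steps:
$- 3 M{\left(N \right)} = \left(-3\right) \left(-4\right) = 12$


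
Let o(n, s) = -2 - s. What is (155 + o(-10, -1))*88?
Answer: 13552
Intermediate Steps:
(155 + o(-10, -1))*88 = (155 + (-2 - 1*(-1)))*88 = (155 + (-2 + 1))*88 = (155 - 1)*88 = 154*88 = 13552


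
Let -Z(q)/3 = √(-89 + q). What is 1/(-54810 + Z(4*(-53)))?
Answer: I/(3*(√301 - 18270*I)) ≈ -1.8245e-5 + 1.7325e-8*I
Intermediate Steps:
Z(q) = -3*√(-89 + q)
1/(-54810 + Z(4*(-53))) = 1/(-54810 - 3*√(-89 + 4*(-53))) = 1/(-54810 - 3*√(-89 - 212)) = 1/(-54810 - 3*I*√301)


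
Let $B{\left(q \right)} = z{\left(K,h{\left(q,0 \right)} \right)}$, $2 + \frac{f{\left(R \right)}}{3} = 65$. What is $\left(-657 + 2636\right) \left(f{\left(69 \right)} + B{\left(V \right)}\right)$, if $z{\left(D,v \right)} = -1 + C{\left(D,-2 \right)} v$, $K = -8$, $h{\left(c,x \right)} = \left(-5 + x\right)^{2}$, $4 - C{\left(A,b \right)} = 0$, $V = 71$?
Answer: $569952$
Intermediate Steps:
$f{\left(R \right)} = 189$ ($f{\left(R \right)} = -6 + 3 \cdot 65 = -6 + 195 = 189$)
$C{\left(A,b \right)} = 4$ ($C{\left(A,b \right)} = 4 - 0 = 4 + 0 = 4$)
$z{\left(D,v \right)} = -1 + 4 v$
$B{\left(q \right)} = 99$ ($B{\left(q \right)} = -1 + 4 \left(-5 + 0\right)^{2} = -1 + 4 \left(-5\right)^{2} = -1 + 4 \cdot 25 = -1 + 100 = 99$)
$\left(-657 + 2636\right) \left(f{\left(69 \right)} + B{\left(V \right)}\right) = \left(-657 + 2636\right) \left(189 + 99\right) = 1979 \cdot 288 = 569952$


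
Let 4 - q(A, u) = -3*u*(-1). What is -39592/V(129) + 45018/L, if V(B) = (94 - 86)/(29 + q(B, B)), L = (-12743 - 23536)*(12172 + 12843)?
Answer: 176658289559888/100835465 ≈ 1.7519e+6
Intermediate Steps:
q(A, u) = 4 - 3*u (q(A, u) = 4 - (-3*u)*(-1) = 4 - 3*u)
L = -907519185 (L = -36279*25015 = -907519185)
V(B) = 8/(33 - 3*B) (V(B) = (94 - 86)/(29 + (4 - 3*B)) = 8/(33 - 3*B))
-39592/V(129) + 45018/L = -39592/((-8/(-33 + 3*129))) + 45018/(-907519185) = -39592/((-8/(-33 + 387))) + 45018*(-1/907519185) = -39592/((-8/354)) - 5002/100835465 = -39592/((-8*1/354)) - 5002/100835465 = -39592/(-4/177) - 5002/100835465 = -39592*(-177/4) - 5002/100835465 = 1751946 - 5002/100835465 = 176658289559888/100835465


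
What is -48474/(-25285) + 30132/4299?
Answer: 323425782/36233405 ≈ 8.9262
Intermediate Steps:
-48474/(-25285) + 30132/4299 = -48474*(-1/25285) + 30132*(1/4299) = 48474/25285 + 10044/1433 = 323425782/36233405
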